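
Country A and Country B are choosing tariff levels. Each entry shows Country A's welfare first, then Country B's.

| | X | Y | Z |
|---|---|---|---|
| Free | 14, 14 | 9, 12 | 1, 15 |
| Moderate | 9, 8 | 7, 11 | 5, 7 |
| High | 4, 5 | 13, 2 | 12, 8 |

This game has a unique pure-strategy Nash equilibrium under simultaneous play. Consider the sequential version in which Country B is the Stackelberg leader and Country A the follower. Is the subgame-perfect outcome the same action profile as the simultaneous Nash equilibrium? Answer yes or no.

Solve by backward induction (Country B leads).
- X → Country A plays Free (best of 14, 9, 4); Country B gets 14.
- Y → Country A plays High (best of 9, 7, 13); Country B gets 2.
- Z → Country A plays High (best of 1, 5, 12); Country B gets 8.
Country B's induced payoffs are 14, 2, 8, so Country B commits to X. Subgame-perfect outcome: (Free, X) with payoffs (14, 14).
Now find the simultaneous Nash equilibrium.
Country A's best replies: X→Free; Y→High; Z→High.
Country B's best replies: Free→Z; Moderate→Y; High→Z.
The unique mutual best reply is (High, Z), giving (12, 8).
Sequential outcome (Free, X) differs from the Nash profile (High, Z).

no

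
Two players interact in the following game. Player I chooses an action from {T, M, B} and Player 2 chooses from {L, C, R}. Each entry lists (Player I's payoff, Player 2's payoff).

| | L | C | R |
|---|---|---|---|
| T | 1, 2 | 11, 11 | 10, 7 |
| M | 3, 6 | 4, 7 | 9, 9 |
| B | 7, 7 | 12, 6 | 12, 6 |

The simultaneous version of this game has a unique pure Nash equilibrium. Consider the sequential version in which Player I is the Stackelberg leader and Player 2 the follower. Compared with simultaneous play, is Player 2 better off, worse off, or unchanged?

Player 2 best-responds to each possible Player I move:
- T: Player 2 compares 2, 11, 7 and picks C; Player I would get 11.
- M: Player 2 compares 6, 7, 9 and picks R; Player I would get 9.
- B: Player 2 compares 7, 6, 6 and picks L; Player I would get 7.
Maximizing over 11, 9, 7, Player I chooses T. Subgame-perfect outcome: (T, C) with payoffs (11, 11).
For the simultaneous game, intersect best replies.
Player I's best replies: L→B; C→B; R→B.
Player 2's best replies: T→C; M→R; B→L.
Only (B, L) has each player best-responding; Nash payoffs (7, 7).
Player 2 earns 11 sequentially versus 7 at the Nash outcome: better off.

better off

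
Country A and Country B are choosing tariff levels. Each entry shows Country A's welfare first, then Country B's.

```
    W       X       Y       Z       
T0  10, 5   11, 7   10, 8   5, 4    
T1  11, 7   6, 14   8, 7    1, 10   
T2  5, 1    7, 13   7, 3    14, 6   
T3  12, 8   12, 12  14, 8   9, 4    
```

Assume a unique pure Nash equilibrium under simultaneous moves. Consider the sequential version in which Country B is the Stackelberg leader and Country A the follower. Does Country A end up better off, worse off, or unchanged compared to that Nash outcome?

Work backward from Country A's decision.
- W → Country A plays T3 (best of 10, 11, 5, 12); Country B gets 8.
- X → Country A plays T3 (best of 11, 6, 7, 12); Country B gets 12.
- Y → Country A plays T3 (best of 10, 8, 7, 14); Country B gets 8.
- Z → Country A plays T2 (best of 5, 1, 14, 9); Country B gets 6.
Country B's induced payoffs are 8, 12, 8, 6, so Country B commits to X. Subgame-perfect outcome: (T3, X) with payoffs (12, 12).
Now find the simultaneous Nash equilibrium.
Country A's best replies: W→T3; X→T3; Y→T3; Z→T2.
Country B's best replies: T0→Y; T1→X; T2→X; T3→X.
The unique mutual best reply is (T3, X), giving (12, 12).
Country A earns 12 sequentially versus 12 at the Nash outcome: unchanged.

unchanged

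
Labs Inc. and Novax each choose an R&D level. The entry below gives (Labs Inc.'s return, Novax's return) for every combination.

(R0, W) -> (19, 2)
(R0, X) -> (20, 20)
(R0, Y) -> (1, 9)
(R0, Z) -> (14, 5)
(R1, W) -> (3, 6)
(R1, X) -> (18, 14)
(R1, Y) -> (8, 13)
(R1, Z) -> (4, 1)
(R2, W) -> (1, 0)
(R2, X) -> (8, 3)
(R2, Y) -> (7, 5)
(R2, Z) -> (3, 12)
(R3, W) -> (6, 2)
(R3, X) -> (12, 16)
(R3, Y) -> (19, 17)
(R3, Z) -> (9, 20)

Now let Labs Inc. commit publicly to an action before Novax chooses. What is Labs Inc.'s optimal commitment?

R0

Work backward from Novax's decision.
- R0: Novax compares 2, 20, 9, 5 and picks X; Labs Inc. would get 20.
- R1: Novax compares 6, 14, 13, 1 and picks X; Labs Inc. would get 18.
- R2: Novax compares 0, 3, 5, 12 and picks Z; Labs Inc. would get 3.
- R3: Novax compares 2, 16, 17, 20 and picks Z; Labs Inc. would get 9.
Among 20, 18, 3, 9, the best is 20 at R0. Subgame-perfect outcome: (R0, X) with payoffs (20, 20).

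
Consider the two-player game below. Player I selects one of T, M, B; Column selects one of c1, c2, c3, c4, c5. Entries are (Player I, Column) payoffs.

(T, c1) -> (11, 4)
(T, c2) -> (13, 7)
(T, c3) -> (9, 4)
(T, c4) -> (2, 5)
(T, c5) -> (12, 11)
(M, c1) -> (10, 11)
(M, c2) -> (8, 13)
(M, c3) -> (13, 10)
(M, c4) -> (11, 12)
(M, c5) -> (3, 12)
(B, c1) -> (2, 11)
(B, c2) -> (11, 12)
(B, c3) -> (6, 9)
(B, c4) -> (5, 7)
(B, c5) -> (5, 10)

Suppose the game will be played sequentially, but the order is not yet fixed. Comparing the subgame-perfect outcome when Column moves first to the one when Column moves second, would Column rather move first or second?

first

If Player I leads: Column's best replies are T→c5, M→c2, B→c2; Player I's induced payoffs 12, 8, 11; outcome (T, c5), payoffs (12, 11).
If Column leads: Player I's best replies are c1→T, c2→T, c3→M, c4→M, c5→T; Column's induced payoffs 4, 7, 10, 12, 11; outcome (M, c4), payoffs (11, 12).
Column gets 12 moving first and 11 moving second, so Column prefers to move first.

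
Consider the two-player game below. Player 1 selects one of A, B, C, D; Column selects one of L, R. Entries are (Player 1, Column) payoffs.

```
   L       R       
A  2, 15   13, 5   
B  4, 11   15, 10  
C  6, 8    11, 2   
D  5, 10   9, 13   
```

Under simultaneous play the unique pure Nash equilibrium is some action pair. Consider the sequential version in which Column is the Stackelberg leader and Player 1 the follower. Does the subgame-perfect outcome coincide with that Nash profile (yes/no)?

no

Player 1 best-responds to each possible Column move:
- L: BR = C, leader payoff 8.
- R: BR = B, leader payoff 10.
Among 8, 10, the best is 10 at R. Subgame-perfect outcome: (B, R) with payoffs (15, 10).
For the simultaneous game, intersect best replies.
Player 1's best replies: L→C; R→B.
Column's best replies: A→L; B→L; C→L; D→R.
The unique mutual best reply is (C, L), giving (6, 8).
Sequential outcome (B, R) differs from the Nash profile (C, L).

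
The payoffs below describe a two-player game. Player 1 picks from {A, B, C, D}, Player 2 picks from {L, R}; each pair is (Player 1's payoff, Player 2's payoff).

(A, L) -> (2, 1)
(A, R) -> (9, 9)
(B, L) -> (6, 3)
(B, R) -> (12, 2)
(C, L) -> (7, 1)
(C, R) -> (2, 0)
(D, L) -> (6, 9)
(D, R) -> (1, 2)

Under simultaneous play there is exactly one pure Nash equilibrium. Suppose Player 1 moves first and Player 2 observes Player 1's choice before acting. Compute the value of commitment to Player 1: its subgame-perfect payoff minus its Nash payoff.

Solve by backward induction (Player 1 leads).
- A → Player 2 plays R (best of 1, 9); Player 1 gets 9.
- B → Player 2 plays L (best of 3, 2); Player 1 gets 6.
- C → Player 2 plays L (best of 1, 0); Player 1 gets 7.
- D → Player 2 plays L (best of 9, 2); Player 1 gets 6.
Player 1's induced payoffs are 9, 6, 7, 6, so Player 1 commits to A. Subgame-perfect outcome: (A, R) with payoffs (9, 9).
Under simultaneous play:
Player 1's best replies: L→C; R→B.
Player 2's best replies: A→R; B→L; C→L; D→L.
The unique mutual best reply is (C, L), giving (7, 1).
Player 1's commitment gain: 9 − 7 = 2.

2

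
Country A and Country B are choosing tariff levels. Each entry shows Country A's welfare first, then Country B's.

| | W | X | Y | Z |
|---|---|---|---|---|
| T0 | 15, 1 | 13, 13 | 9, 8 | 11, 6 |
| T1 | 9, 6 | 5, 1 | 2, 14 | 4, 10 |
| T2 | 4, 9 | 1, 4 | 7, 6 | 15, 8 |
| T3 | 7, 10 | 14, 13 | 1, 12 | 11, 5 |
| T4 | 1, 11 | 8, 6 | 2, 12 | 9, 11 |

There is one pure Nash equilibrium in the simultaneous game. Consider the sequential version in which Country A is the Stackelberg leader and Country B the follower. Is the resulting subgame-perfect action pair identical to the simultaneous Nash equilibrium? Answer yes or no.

Backward induction with Country A moving first.
- T0: Country B compares 1, 13, 8, 6 and picks X; Country A would get 13.
- T1: Country B compares 6, 1, 14, 10 and picks Y; Country A would get 2.
- T2: Country B compares 9, 4, 6, 8 and picks W; Country A would get 4.
- T3: Country B compares 10, 13, 12, 5 and picks X; Country A would get 14.
- T4: Country B compares 11, 6, 12, 11 and picks Y; Country A would get 2.
Among 13, 2, 4, 14, 2, the best is 14 at T3. Subgame-perfect outcome: (T3, X) with payoffs (14, 13).
For the simultaneous game, intersect best replies.
Country A's best replies: W→T0; X→T3; Y→T0; Z→T2.
Country B's best replies: T0→X; T1→Y; T2→W; T3→X; T4→Y.
Only (T3, X) has each player best-responding; Nash payoffs (14, 13).
Sequential outcome (T3, X) coincides with the Nash profile (T3, X).

yes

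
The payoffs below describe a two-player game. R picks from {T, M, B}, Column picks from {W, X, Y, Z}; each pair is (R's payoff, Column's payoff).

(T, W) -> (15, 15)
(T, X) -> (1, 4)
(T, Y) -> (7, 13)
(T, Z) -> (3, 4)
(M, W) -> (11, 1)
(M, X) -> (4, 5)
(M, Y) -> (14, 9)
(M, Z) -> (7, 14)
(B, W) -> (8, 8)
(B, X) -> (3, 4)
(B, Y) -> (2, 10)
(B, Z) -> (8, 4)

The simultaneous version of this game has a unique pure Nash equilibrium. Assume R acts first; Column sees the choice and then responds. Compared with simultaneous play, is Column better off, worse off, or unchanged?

Backward induction with R moving first.
- T: Column compares 15, 4, 13, 4 and picks W; R would get 15.
- M: Column compares 1, 5, 9, 14 and picks Z; R would get 7.
- B: Column compares 8, 4, 10, 4 and picks Y; R would get 2.
Maximizing over 15, 7, 2, R chooses T. Subgame-perfect outcome: (T, W) with payoffs (15, 15).
Under simultaneous play:
R's best replies: W→T; X→M; Y→M; Z→B.
Column's best replies: T→W; M→Z; B→Y.
The unique mutual best reply is (T, W), giving (15, 15).
Column earns 15 sequentially versus 15 at the Nash outcome: unchanged.

unchanged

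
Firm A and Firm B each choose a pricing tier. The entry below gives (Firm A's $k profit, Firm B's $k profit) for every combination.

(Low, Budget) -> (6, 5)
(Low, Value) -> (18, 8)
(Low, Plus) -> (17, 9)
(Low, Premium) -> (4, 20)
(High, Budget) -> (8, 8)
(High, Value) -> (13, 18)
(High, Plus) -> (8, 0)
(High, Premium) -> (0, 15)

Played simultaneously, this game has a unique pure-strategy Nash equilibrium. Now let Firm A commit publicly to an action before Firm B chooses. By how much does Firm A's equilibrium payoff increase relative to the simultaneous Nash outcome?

Work backward from Firm B's decision.
- Low: Firm B compares 5, 8, 9, 20 and picks Premium; Firm A would get 4.
- High: Firm B compares 8, 18, 0, 15 and picks Value; Firm A would get 13.
Maximizing over 4, 13, Firm A chooses High. Subgame-perfect outcome: (High, Value) with payoffs (13, 18).
Under simultaneous play:
Firm A's best replies: Budget→High; Value→Low; Plus→Low; Premium→Low.
Firm B's best replies: Low→Premium; High→Value.
Only (Low, Premium) has each player best-responding; Nash payoffs (4, 20).
Firm A's commitment gain: 13 − 4 = 9.

9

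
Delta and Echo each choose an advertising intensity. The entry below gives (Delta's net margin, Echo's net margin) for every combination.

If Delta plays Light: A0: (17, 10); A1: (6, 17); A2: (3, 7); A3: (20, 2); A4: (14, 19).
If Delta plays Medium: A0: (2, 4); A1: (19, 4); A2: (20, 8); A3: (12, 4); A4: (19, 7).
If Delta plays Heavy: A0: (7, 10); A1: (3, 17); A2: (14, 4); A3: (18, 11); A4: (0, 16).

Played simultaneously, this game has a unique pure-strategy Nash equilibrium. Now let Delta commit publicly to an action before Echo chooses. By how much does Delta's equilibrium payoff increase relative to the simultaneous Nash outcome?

Solve by backward induction (Delta leads).
- Light → Echo plays A4 (best of 10, 17, 7, 2, 19); Delta gets 14.
- Medium → Echo plays A2 (best of 4, 4, 8, 4, 7); Delta gets 20.
- Heavy → Echo plays A1 (best of 10, 17, 4, 11, 16); Delta gets 3.
Delta's induced payoffs are 14, 20, 3, so Delta commits to Medium. Subgame-perfect outcome: (Medium, A2) with payoffs (20, 8).
Under simultaneous play:
Delta's best replies: A0→Light; A1→Medium; A2→Medium; A3→Light; A4→Medium.
Echo's best replies: Light→A4; Medium→A2; Heavy→A1.
The unique mutual best reply is (Medium, A2), giving (20, 8).
Delta's commitment gain: 20 − 20 = 0.

0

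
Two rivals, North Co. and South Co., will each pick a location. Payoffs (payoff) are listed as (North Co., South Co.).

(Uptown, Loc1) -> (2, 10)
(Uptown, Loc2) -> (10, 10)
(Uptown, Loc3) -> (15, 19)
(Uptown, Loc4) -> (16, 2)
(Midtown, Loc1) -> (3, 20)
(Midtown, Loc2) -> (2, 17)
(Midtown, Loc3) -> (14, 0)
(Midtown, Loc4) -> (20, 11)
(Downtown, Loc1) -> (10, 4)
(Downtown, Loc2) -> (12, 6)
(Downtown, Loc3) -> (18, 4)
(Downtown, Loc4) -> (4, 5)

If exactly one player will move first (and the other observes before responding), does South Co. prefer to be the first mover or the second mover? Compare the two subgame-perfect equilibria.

If North Co. leads: South Co.'s best replies are Uptown→Loc3, Midtown→Loc1, Downtown→Loc2; North Co.'s induced payoffs 15, 3, 12; outcome (Uptown, Loc3), payoffs (15, 19).
If South Co. leads: North Co.'s best replies are Loc1→Downtown, Loc2→Downtown, Loc3→Downtown, Loc4→Midtown; South Co.'s induced payoffs 4, 6, 4, 11; outcome (Midtown, Loc4), payoffs (20, 11).
South Co. gets 11 moving first and 19 moving second, so South Co. prefers to move second.

second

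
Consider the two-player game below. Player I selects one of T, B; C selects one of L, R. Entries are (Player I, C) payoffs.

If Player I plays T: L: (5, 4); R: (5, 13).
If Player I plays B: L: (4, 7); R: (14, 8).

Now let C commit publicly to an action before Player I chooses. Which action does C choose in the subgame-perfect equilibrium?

Backward induction with C moving first.
- L: Player I compares 5, 4 and picks T; C would get 4.
- R: Player I compares 5, 14 and picks B; C would get 8.
Among 4, 8, the best is 8 at R. Subgame-perfect outcome: (B, R) with payoffs (14, 8).

R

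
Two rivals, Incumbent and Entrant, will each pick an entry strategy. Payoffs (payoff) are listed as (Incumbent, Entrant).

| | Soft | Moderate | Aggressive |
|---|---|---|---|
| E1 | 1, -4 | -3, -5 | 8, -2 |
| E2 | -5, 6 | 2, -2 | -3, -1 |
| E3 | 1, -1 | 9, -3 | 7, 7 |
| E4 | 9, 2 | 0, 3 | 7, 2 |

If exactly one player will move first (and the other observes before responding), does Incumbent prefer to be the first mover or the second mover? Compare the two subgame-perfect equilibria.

If Incumbent leads: Entrant's best replies are E1→Aggressive, E2→Soft, E3→Aggressive, E4→Moderate; Incumbent's induced payoffs 8, -5, 7, 0; outcome (E1, Aggressive), payoffs (8, -2).
If Entrant leads: Incumbent's best replies are Soft→E4, Moderate→E3, Aggressive→E1; Entrant's induced payoffs 2, -3, -2; outcome (E4, Soft), payoffs (9, 2).
Incumbent gets 8 moving first and 9 moving second, so Incumbent prefers to move second.

second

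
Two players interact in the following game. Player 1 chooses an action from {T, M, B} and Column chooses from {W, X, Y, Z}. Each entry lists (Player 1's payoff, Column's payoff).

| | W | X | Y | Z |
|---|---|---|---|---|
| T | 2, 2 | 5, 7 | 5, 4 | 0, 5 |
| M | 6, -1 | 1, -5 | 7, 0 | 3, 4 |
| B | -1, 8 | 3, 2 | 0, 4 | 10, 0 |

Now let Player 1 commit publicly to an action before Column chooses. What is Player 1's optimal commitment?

T

Work backward from Column's decision.
- T → Column plays X (best of 2, 7, 4, 5); Player 1 gets 5.
- M → Column plays Z (best of -1, -5, 0, 4); Player 1 gets 3.
- B → Column plays W (best of 8, 2, 4, 0); Player 1 gets -1.
Player 1's induced payoffs are 5, 3, -1, so Player 1 commits to T. Subgame-perfect outcome: (T, X) with payoffs (5, 7).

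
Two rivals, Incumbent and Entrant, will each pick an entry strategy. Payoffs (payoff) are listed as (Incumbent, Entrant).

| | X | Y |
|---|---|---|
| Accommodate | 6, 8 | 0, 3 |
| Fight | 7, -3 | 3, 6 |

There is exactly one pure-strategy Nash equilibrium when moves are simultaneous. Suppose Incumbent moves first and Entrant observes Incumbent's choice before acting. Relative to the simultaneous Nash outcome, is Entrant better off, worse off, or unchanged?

Work backward from Entrant's decision.
- Accommodate: Entrant compares 8, 3 and picks X; Incumbent would get 6.
- Fight: Entrant compares -3, 6 and picks Y; Incumbent would get 3.
Among 6, 3, the best is 6 at Accommodate. Subgame-perfect outcome: (Accommodate, X) with payoffs (6, 8).
For the simultaneous game, intersect best replies.
Incumbent's best replies: X→Fight; Y→Fight.
Entrant's best replies: Accommodate→X; Fight→Y.
Only (Fight, Y) has each player best-responding; Nash payoffs (3, 6).
Entrant earns 8 sequentially versus 6 at the Nash outcome: better off.

better off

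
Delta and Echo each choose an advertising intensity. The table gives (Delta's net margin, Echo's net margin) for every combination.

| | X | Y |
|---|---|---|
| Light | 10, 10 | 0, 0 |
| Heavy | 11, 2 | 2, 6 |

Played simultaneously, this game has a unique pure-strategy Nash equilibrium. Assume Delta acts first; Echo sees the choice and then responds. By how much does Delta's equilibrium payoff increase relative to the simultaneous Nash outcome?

8

Backward induction with Delta moving first.
- Light: BR = X, leader payoff 10.
- Heavy: BR = Y, leader payoff 2.
Delta's induced payoffs are 10, 2, so Delta commits to Light. Subgame-perfect outcome: (Light, X) with payoffs (10, 10).
Under simultaneous play:
Delta's best replies: X→Heavy; Y→Heavy.
Echo's best replies: Light→X; Heavy→Y.
Only (Heavy, Y) has each player best-responding; Nash payoffs (2, 6).
Delta's commitment gain: 10 − 2 = 8.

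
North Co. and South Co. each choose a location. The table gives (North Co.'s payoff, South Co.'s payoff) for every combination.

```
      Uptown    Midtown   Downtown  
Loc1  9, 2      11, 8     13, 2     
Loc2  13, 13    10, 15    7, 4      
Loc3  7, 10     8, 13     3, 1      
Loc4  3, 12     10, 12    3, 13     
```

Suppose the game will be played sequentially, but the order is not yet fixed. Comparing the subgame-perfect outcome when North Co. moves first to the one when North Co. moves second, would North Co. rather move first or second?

If North Co. leads: South Co.'s best replies are Loc1→Midtown, Loc2→Midtown, Loc3→Midtown, Loc4→Downtown; North Co.'s induced payoffs 11, 10, 8, 3; outcome (Loc1, Midtown), payoffs (11, 8).
If South Co. leads: North Co.'s best replies are Uptown→Loc2, Midtown→Loc1, Downtown→Loc1; South Co.'s induced payoffs 13, 8, 2; outcome (Loc2, Uptown), payoffs (13, 13).
North Co. gets 11 moving first and 13 moving second, so North Co. prefers to move second.

second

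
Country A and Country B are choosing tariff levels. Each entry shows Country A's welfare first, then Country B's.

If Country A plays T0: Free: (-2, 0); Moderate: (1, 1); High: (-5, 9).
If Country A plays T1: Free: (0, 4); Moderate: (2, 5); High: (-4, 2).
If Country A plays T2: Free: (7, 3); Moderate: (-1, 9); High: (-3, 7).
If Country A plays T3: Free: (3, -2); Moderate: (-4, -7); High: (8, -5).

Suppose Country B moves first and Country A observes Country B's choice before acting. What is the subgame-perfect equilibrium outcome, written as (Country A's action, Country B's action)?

Solve by backward induction (Country B leads).
- Free → Country A plays T2 (best of -2, 0, 7, 3); Country B gets 3.
- Moderate → Country A plays T1 (best of 1, 2, -1, -4); Country B gets 5.
- High → Country A plays T3 (best of -5, -4, -3, 8); Country B gets -5.
Among 3, 5, -5, the best is 5 at Moderate. Subgame-perfect outcome: (T1, Moderate) with payoffs (2, 5).

(T1, Moderate)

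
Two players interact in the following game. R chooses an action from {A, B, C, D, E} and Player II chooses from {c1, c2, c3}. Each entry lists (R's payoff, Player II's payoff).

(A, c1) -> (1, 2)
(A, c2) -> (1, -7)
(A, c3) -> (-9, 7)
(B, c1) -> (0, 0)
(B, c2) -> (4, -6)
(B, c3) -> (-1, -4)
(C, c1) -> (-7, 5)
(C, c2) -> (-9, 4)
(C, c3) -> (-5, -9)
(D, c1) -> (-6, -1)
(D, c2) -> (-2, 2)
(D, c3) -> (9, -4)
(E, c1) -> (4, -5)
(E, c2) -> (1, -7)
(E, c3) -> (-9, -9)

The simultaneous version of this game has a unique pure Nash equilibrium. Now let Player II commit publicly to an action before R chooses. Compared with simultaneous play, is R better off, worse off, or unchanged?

better off

R best-responds to each possible Player II move:
- c1 → R plays E (best of 1, 0, -7, -6, 4); Player II gets -5.
- c2 → R plays B (best of 1, 4, -9, -2, 1); Player II gets -6.
- c3 → R plays D (best of -9, -1, -5, 9, -9); Player II gets -4.
Player II's induced payoffs are -5, -6, -4, so Player II commits to c3. Subgame-perfect outcome: (D, c3) with payoffs (9, -4).
For the simultaneous game, intersect best replies.
R's best replies: c1→E; c2→B; c3→D.
Player II's best replies: A→c3; B→c1; C→c1; D→c2; E→c1.
The unique mutual best reply is (E, c1), giving (4, -5).
R earns 9 sequentially versus 4 at the Nash outcome: better off.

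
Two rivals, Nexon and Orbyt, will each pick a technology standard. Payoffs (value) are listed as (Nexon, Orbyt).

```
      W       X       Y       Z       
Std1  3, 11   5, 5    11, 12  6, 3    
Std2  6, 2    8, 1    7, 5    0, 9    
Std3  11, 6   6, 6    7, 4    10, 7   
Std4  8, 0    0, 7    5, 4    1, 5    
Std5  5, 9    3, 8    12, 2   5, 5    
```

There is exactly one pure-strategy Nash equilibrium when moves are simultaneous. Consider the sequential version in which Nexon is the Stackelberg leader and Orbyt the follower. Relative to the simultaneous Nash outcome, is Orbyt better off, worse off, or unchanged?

better off

Backward induction with Nexon moving first.
- Std1: BR = Y, leader payoff 11.
- Std2: BR = Z, leader payoff 0.
- Std3: BR = Z, leader payoff 10.
- Std4: BR = X, leader payoff 0.
- Std5: BR = W, leader payoff 5.
Maximizing over 11, 0, 10, 0, 5, Nexon chooses Std1. Subgame-perfect outcome: (Std1, Y) with payoffs (11, 12).
For the simultaneous game, intersect best replies.
Nexon's best replies: W→Std3; X→Std2; Y→Std5; Z→Std3.
Orbyt's best replies: Std1→Y; Std2→Z; Std3→Z; Std4→X; Std5→W.
The unique mutual best reply is (Std3, Z), giving (10, 7).
Orbyt earns 12 sequentially versus 7 at the Nash outcome: better off.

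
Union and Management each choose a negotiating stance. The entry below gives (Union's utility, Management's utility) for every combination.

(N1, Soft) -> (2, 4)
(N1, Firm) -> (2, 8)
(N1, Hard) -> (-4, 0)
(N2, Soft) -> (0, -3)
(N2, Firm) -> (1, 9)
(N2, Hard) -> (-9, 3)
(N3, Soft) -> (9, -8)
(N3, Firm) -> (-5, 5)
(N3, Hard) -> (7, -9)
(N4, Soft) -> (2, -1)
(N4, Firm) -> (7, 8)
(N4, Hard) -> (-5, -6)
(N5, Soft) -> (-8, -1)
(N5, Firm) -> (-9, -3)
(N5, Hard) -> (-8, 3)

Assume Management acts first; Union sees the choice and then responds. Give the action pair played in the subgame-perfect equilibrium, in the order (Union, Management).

Backward induction with Management moving first.
- Soft: Union compares 2, 0, 9, 2, -8 and picks N3; Management would get -8.
- Firm: Union compares 2, 1, -5, 7, -9 and picks N4; Management would get 8.
- Hard: Union compares -4, -9, 7, -5, -8 and picks N3; Management would get -9.
Management's induced payoffs are -8, 8, -9, so Management commits to Firm. Subgame-perfect outcome: (N4, Firm) with payoffs (7, 8).

(N4, Firm)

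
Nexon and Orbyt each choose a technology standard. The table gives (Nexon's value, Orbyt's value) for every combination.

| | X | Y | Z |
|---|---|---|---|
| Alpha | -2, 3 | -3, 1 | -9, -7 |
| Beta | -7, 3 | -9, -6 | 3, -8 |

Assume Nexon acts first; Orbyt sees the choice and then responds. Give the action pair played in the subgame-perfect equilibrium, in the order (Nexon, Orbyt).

Work backward from Orbyt's decision.
- Alpha: BR = X, leader payoff -2.
- Beta: BR = X, leader payoff -7.
Maximizing over -2, -7, Nexon chooses Alpha. Subgame-perfect outcome: (Alpha, X) with payoffs (-2, 3).

(Alpha, X)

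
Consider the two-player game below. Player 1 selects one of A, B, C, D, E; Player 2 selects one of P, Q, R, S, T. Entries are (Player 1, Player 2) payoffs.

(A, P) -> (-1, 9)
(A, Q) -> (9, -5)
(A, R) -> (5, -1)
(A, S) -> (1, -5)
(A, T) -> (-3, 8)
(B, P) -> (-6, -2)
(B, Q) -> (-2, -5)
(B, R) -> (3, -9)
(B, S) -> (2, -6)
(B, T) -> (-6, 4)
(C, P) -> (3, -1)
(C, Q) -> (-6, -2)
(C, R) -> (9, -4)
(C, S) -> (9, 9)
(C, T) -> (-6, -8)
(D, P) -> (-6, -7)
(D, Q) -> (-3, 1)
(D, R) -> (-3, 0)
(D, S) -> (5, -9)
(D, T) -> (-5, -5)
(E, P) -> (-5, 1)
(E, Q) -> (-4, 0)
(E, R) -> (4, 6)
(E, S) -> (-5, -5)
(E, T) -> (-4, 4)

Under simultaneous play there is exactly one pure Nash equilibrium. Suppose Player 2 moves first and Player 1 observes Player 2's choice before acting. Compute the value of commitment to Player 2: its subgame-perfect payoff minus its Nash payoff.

Work backward from Player 1's decision.
- P → Player 1 plays C (best of -1, -6, 3, -6, -5); Player 2 gets -1.
- Q → Player 1 plays A (best of 9, -2, -6, -3, -4); Player 2 gets -5.
- R → Player 1 plays C (best of 5, 3, 9, -3, 4); Player 2 gets -4.
- S → Player 1 plays C (best of 1, 2, 9, 5, -5); Player 2 gets 9.
- T → Player 1 plays A (best of -3, -6, -6, -5, -4); Player 2 gets 8.
Among -1, -5, -4, 9, 8, the best is 9 at S. Subgame-perfect outcome: (C, S) with payoffs (9, 9).
Now find the simultaneous Nash equilibrium.
Player 1's best replies: P→C; Q→A; R→C; S→C; T→A.
Player 2's best replies: A→P; B→T; C→S; D→Q; E→R.
The unique mutual best reply is (C, S), giving (9, 9).
Player 2's commitment gain: 9 − 9 = 0.

0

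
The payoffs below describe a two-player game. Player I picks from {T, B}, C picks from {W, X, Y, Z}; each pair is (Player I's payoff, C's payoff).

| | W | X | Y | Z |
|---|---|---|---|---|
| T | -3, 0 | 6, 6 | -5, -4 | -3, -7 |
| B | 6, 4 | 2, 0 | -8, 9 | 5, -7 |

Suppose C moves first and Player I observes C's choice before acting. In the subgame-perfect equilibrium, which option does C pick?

Work backward from Player I's decision.
- W: BR = B, leader payoff 4.
- X: BR = T, leader payoff 6.
- Y: BR = T, leader payoff -4.
- Z: BR = B, leader payoff -7.
C's induced payoffs are 4, 6, -4, -7, so C commits to X. Subgame-perfect outcome: (T, X) with payoffs (6, 6).

X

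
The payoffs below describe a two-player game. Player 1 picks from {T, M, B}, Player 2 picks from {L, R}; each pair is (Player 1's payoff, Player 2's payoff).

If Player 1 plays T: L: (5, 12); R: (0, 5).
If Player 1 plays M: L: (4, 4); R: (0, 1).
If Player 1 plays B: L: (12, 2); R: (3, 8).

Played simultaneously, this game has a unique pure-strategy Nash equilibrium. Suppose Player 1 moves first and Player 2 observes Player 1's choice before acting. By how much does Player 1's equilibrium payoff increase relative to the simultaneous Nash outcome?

Work backward from Player 2's decision.
- T: BR = L, leader payoff 5.
- M: BR = L, leader payoff 4.
- B: BR = R, leader payoff 3.
Player 1's induced payoffs are 5, 4, 3, so Player 1 commits to T. Subgame-perfect outcome: (T, L) with payoffs (5, 12).
Under simultaneous play:
Player 1's best replies: L→B; R→B.
Player 2's best replies: T→L; M→L; B→R.
The unique mutual best reply is (B, R), giving (3, 8).
Player 1's commitment gain: 5 − 3 = 2.

2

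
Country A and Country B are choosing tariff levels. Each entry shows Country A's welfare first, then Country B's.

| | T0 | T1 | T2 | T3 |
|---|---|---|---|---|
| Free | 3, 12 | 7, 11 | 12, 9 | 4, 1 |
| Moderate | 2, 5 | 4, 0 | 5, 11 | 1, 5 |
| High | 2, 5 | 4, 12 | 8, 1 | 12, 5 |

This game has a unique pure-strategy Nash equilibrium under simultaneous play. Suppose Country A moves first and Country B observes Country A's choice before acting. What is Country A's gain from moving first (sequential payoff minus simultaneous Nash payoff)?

2

Backward induction with Country A moving first.
- Free: BR = T0, leader payoff 3.
- Moderate: BR = T2, leader payoff 5.
- High: BR = T1, leader payoff 4.
Maximizing over 3, 5, 4, Country A chooses Moderate. Subgame-perfect outcome: (Moderate, T2) with payoffs (5, 11).
Now find the simultaneous Nash equilibrium.
Country A's best replies: T0→Free; T1→Free; T2→Free; T3→High.
Country B's best replies: Free→T0; Moderate→T2; High→T1.
The unique mutual best reply is (Free, T0), giving (3, 12).
Country A's commitment gain: 5 − 3 = 2.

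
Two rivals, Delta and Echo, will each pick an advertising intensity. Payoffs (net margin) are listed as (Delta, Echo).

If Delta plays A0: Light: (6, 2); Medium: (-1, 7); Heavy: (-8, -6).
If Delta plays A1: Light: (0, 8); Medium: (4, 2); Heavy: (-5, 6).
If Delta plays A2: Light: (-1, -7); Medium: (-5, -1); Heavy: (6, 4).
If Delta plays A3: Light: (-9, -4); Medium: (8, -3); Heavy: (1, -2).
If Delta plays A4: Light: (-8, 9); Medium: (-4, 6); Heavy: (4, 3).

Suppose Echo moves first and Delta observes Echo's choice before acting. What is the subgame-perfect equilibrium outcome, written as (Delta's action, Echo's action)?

(A2, Heavy)

Work backward from Delta's decision.
- Light: BR = A0, leader payoff 2.
- Medium: BR = A3, leader payoff -3.
- Heavy: BR = A2, leader payoff 4.
Echo's induced payoffs are 2, -3, 4, so Echo commits to Heavy. Subgame-perfect outcome: (A2, Heavy) with payoffs (6, 4).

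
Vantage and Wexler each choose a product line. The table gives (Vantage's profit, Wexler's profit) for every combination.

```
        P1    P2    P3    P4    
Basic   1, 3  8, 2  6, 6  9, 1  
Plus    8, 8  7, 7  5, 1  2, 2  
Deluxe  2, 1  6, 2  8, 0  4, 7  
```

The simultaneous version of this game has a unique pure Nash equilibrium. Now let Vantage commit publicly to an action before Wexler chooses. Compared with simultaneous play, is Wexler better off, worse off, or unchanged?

unchanged

Solve by backward induction (Vantage leads).
- Basic: Wexler compares 3, 2, 6, 1 and picks P3; Vantage would get 6.
- Plus: Wexler compares 8, 7, 1, 2 and picks P1; Vantage would get 8.
- Deluxe: Wexler compares 1, 2, 0, 7 and picks P4; Vantage would get 4.
Vantage's induced payoffs are 6, 8, 4, so Vantage commits to Plus. Subgame-perfect outcome: (Plus, P1) with payoffs (8, 8).
Now find the simultaneous Nash equilibrium.
Vantage's best replies: P1→Plus; P2→Basic; P3→Deluxe; P4→Basic.
Wexler's best replies: Basic→P3; Plus→P1; Deluxe→P4.
Only (Plus, P1) has each player best-responding; Nash payoffs (8, 8).
Wexler earns 8 sequentially versus 8 at the Nash outcome: unchanged.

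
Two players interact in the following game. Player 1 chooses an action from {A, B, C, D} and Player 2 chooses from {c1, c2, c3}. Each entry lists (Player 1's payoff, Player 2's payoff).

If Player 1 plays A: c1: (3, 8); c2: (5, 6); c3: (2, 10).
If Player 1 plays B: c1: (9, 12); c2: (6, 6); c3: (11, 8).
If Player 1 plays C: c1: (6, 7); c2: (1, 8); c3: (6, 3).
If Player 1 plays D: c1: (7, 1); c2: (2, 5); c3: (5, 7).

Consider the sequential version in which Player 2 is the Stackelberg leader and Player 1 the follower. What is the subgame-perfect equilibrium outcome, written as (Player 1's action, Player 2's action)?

Player 1 best-responds to each possible Player 2 move:
- c1: Player 1 compares 3, 9, 6, 7 and picks B; Player 2 would get 12.
- c2: Player 1 compares 5, 6, 1, 2 and picks B; Player 2 would get 6.
- c3: Player 1 compares 2, 11, 6, 5 and picks B; Player 2 would get 8.
Among 12, 6, 8, the best is 12 at c1. Subgame-perfect outcome: (B, c1) with payoffs (9, 12).

(B, c1)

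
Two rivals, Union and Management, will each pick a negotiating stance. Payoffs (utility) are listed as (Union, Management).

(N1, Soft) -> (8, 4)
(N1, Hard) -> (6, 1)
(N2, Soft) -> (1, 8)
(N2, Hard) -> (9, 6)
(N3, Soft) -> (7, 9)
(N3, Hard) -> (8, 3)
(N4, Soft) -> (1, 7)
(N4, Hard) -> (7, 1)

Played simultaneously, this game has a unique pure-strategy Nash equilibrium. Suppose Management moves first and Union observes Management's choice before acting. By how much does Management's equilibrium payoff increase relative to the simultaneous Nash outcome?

2

Backward induction with Management moving first.
- Soft → Union plays N1 (best of 8, 1, 7, 1); Management gets 4.
- Hard → Union plays N2 (best of 6, 9, 8, 7); Management gets 6.
Maximizing over 4, 6, Management chooses Hard. Subgame-perfect outcome: (N2, Hard) with payoffs (9, 6).
Under simultaneous play:
Union's best replies: Soft→N1; Hard→N2.
Management's best replies: N1→Soft; N2→Soft; N3→Soft; N4→Soft.
The unique mutual best reply is (N1, Soft), giving (8, 4).
Management's commitment gain: 6 − 4 = 2.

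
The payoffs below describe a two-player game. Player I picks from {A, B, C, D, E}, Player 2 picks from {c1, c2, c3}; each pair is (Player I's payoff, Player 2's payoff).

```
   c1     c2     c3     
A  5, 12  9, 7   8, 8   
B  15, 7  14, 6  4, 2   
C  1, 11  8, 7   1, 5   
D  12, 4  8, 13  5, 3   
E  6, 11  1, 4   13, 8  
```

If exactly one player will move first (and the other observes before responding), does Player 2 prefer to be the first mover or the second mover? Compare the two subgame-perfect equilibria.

If Player I leads: Player 2's best replies are A→c1, B→c1, C→c1, D→c2, E→c1; Player I's induced payoffs 5, 15, 1, 8, 6; outcome (B, c1), payoffs (15, 7).
If Player 2 leads: Player I's best replies are c1→B, c2→B, c3→E; Player 2's induced payoffs 7, 6, 8; outcome (E, c3), payoffs (13, 8).
Player 2 gets 8 moving first and 7 moving second, so Player 2 prefers to move first.

first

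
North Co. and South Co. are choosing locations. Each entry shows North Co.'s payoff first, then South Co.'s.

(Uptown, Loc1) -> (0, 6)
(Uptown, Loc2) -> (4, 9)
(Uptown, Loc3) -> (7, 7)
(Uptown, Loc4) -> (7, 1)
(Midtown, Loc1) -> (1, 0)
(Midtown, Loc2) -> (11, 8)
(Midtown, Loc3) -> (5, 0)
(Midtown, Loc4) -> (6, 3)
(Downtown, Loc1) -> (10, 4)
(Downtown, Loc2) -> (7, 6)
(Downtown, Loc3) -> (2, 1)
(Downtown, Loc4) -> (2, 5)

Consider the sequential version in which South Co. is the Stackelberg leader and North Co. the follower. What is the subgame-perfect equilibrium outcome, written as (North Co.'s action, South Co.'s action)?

(Midtown, Loc2)

Work backward from North Co.'s decision.
- Loc1 → North Co. plays Downtown (best of 0, 1, 10); South Co. gets 4.
- Loc2 → North Co. plays Midtown (best of 4, 11, 7); South Co. gets 8.
- Loc3 → North Co. plays Uptown (best of 7, 5, 2); South Co. gets 7.
- Loc4 → North Co. plays Uptown (best of 7, 6, 2); South Co. gets 1.
Maximizing over 4, 8, 7, 1, South Co. chooses Loc2. Subgame-perfect outcome: (Midtown, Loc2) with payoffs (11, 8).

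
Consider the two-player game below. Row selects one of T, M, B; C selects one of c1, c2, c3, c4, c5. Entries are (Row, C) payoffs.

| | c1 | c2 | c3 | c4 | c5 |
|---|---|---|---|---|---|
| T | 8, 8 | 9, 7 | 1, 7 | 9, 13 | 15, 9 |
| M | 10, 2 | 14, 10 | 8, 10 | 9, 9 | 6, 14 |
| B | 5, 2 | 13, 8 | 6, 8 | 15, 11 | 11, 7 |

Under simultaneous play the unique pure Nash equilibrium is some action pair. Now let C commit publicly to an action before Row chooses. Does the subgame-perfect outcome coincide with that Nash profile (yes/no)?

yes

Backward induction with C moving first.
- c1: BR = M, leader payoff 2.
- c2: BR = M, leader payoff 10.
- c3: BR = M, leader payoff 10.
- c4: BR = B, leader payoff 11.
- c5: BR = T, leader payoff 9.
Among 2, 10, 10, 11, 9, the best is 11 at c4. Subgame-perfect outcome: (B, c4) with payoffs (15, 11).
Under simultaneous play:
Row's best replies: c1→M; c2→M; c3→M; c4→B; c5→T.
C's best replies: T→c4; M→c5; B→c4.
Only (B, c4) has each player best-responding; Nash payoffs (15, 11).
Sequential outcome (B, c4) coincides with the Nash profile (B, c4).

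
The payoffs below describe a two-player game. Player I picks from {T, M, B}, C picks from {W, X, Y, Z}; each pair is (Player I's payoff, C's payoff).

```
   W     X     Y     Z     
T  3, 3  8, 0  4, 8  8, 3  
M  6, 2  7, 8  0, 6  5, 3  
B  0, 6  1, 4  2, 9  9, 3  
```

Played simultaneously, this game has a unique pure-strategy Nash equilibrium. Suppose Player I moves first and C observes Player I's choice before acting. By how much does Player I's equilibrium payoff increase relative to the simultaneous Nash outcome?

3

Solve by backward induction (Player I leads).
- T: BR = Y, leader payoff 4.
- M: BR = X, leader payoff 7.
- B: BR = Y, leader payoff 2.
Maximizing over 4, 7, 2, Player I chooses M. Subgame-perfect outcome: (M, X) with payoffs (7, 8).
For the simultaneous game, intersect best replies.
Player I's best replies: W→M; X→T; Y→T; Z→B.
C's best replies: T→Y; M→X; B→Y.
The unique mutual best reply is (T, Y), giving (4, 8).
Player I's commitment gain: 7 − 4 = 3.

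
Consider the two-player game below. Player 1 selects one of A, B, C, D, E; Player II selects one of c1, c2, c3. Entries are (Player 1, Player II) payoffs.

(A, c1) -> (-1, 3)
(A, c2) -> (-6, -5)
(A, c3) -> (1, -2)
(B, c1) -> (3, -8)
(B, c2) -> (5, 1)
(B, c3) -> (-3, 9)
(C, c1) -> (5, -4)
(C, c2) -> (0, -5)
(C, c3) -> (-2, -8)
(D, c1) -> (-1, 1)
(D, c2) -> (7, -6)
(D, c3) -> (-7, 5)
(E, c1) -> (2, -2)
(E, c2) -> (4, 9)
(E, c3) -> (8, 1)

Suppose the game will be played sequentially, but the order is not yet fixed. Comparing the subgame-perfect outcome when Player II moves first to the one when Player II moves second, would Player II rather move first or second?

first

If Player 1 leads: Player II's best replies are A→c1, B→c3, C→c1, D→c3, E→c2; Player 1's induced payoffs -1, -3, 5, -7, 4; outcome (C, c1), payoffs (5, -4).
If Player II leads: Player 1's best replies are c1→C, c2→D, c3→E; Player II's induced payoffs -4, -6, 1; outcome (E, c3), payoffs (8, 1).
Player II gets 1 moving first and -4 moving second, so Player II prefers to move first.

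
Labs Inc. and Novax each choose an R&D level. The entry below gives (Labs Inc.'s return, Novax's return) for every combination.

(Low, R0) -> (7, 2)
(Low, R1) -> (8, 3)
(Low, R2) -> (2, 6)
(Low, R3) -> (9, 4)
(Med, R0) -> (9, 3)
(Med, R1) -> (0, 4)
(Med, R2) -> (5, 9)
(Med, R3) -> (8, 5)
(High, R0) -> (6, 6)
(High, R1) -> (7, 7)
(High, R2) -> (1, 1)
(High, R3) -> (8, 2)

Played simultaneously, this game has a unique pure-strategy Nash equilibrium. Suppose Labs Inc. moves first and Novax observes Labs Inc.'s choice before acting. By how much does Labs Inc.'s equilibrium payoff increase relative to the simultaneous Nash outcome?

2

Novax best-responds to each possible Labs Inc. move:
- Low → Novax plays R2 (best of 2, 3, 6, 4); Labs Inc. gets 2.
- Med → Novax plays R2 (best of 3, 4, 9, 5); Labs Inc. gets 5.
- High → Novax plays R1 (best of 6, 7, 1, 2); Labs Inc. gets 7.
Among 2, 5, 7, the best is 7 at High. Subgame-perfect outcome: (High, R1) with payoffs (7, 7).
For the simultaneous game, intersect best replies.
Labs Inc.'s best replies: R0→Med; R1→Low; R2→Med; R3→Low.
Novax's best replies: Low→R2; Med→R2; High→R1.
The unique mutual best reply is (Med, R2), giving (5, 9).
Labs Inc.'s commitment gain: 7 − 5 = 2.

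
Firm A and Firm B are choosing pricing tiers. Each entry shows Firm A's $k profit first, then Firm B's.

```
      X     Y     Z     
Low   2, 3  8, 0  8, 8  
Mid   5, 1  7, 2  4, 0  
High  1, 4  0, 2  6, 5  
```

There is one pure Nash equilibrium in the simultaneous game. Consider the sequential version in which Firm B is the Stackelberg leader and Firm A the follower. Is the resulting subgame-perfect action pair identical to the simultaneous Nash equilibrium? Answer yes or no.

Backward induction with Firm B moving first.
- X: Firm A compares 2, 5, 1 and picks Mid; Firm B would get 1.
- Y: Firm A compares 8, 7, 0 and picks Low; Firm B would get 0.
- Z: Firm A compares 8, 4, 6 and picks Low; Firm B would get 8.
Firm B's induced payoffs are 1, 0, 8, so Firm B commits to Z. Subgame-perfect outcome: (Low, Z) with payoffs (8, 8).
For the simultaneous game, intersect best replies.
Firm A's best replies: X→Mid; Y→Low; Z→Low.
Firm B's best replies: Low→Z; Mid→Y; High→Z.
The unique mutual best reply is (Low, Z), giving (8, 8).
Sequential outcome (Low, Z) coincides with the Nash profile (Low, Z).

yes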